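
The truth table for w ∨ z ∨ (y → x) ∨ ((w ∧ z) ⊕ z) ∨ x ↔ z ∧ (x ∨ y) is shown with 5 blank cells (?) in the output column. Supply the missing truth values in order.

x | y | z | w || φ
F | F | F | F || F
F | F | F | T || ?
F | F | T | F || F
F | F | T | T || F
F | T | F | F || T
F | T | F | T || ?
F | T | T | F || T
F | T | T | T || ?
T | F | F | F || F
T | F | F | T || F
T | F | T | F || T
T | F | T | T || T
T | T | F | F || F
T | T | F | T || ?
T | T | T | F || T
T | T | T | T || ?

F, F, T, F, T

Row x=F, y=F, z=F, w=T: (w ∨ z ∨ (y → x) ∨ ((w ∧ z) ⊕ z) ∨ x) = T, (z ∧ (x ∨ y)) = F, so the formula = F.
Row x=F, y=T, z=F, w=T: (w ∨ z ∨ (y → x) ∨ ((w ∧ z) ⊕ z) ∨ x) = T, (z ∧ (x ∨ y)) = F, so the formula = F.
Row x=F, y=T, z=T, w=T: (w ∨ z ∨ (y → x) ∨ ((w ∧ z) ⊕ z) ∨ x) = T, (z ∧ (x ∨ y)) = T, so the formula = T.
Row x=T, y=T, z=F, w=T: (w ∨ z ∨ (y → x) ∨ ((w ∧ z) ⊕ z) ∨ x) = T, (z ∧ (x ∨ y)) = F, so the formula = F.
Row x=T, y=T, z=T, w=T: (w ∨ z ∨ (y → x) ∨ ((w ∧ z) ⊕ z) ∨ x) = T, (z ∧ (x ∨ y)) = T, so the formula = T.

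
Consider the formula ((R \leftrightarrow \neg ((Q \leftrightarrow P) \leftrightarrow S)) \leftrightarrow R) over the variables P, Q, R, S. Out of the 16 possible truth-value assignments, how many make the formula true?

8

P | Q | R | S || φ
T | T | T | T || F
T | T | T | F || T
T | T | F | T || F
T | T | F | F || T
T | F | T | T || T
T | F | T | F || F
T | F | F | T || T
T | F | F | F || F
F | T | T | T || T
F | T | T | F || F
F | T | F | T || T
F | T | F | F || F
F | F | T | T || F
F | F | T | F || T
F | F | F | T || F
F | F | F | F || T
The formula is true on 8 of the 16 rows.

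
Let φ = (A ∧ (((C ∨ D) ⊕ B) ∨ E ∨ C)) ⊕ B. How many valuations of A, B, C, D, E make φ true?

A  B  C  D  E  |  φ
0  0  0  0  0  |  0
0  0  0  0  1  |  0
0  0  0  1  0  |  0
0  0  0  1  1  |  0
0  0  1  0  0  |  0
0  0  1  0  1  |  0
0  0  1  1  0  |  0
0  0  1  1  1  |  0
0  1  0  0  0  |  1
0  1  0  0  1  |  1
0  1  0  1  0  |  1
0  1  0  1  1  |  1
0  1  1  0  0  |  1
0  1  1  0  1  |  1
0  1  1  1  0  |  1
0  1  1  1  1  |  1
1  0  0  0  0  |  0
1  0  0  0  1  |  1
1  0  0  1  0  |  1
1  0  0  1  1  |  1
1  0  1  0  0  |  1
1  0  1  0  1  |  1
1  0  1  1  0  |  1
1  0  1  1  1  |  1
1  1  0  0  0  |  0
1  1  0  0  1  |  0
1  1  0  1  0  |  1
1  1  0  1  1  |  0
1  1  1  0  0  |  0
1  1  1  0  1  |  0
1  1  1  1  0  |  0
1  1  1  1  1  |  0
The formula is true on 16 of the 32 rows.

16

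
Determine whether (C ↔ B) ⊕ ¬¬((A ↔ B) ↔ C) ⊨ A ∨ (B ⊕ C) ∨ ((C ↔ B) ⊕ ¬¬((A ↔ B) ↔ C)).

A | B | C | φ | ψ
- | - | - | - | -
F | F | F | T | T
F | F | T | T | T
F | T | F | T | T
F | T | T | T | T
T | F | F | F | T
T | F | T | F | T
T | T | F | F | T
T | T | T | F | T
In every row where φ is true, ψ is also true, so φ ⊨ ψ.

yes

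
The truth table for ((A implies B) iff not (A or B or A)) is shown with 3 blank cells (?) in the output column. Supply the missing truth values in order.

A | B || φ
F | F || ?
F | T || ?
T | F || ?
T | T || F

T, F, T

Row A=F, B=F: (A implies B) = T, not (A or B or A) = T, so the formula = T.
Row A=F, B=T: (A implies B) = T, not (A or B or A) = F, so the formula = F.
Row A=T, B=F: (A implies B) = F, not (A or B or A) = F, so the formula = T.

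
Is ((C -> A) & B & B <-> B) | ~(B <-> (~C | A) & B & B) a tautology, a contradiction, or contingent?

tautology

A  B  C     (C -> A)  ((C -> A) & B & B)  (((C -> A) & B & B) <-> B)  ~C  (~C | A)  ((~C | A) & B & B)  (B <-> ((~C | A) & B & B))  ~(B <-> ((~C | A) & B & B))  φ
T  T  T        T              T                       T               F      T              T                       T                            F               T
T  T  F        T              T                       T               T      T              T                       T                            F               T
T  F  T        T              F                       T               F      T              F                       T                            F               T
T  F  F        T              F                       T               T      T              F                       T                            F               T
F  T  T        F              F                       F               F      F              F                       F                            T               T
F  T  F        T              T                       T               T      T              T                       T                            F               T
F  F  T        F              F                       T               F      F              F                       T                            F               T
F  F  F        T              F                       T               T      T              F                       T                            F               T
Every row is T, so the formula is a tautology.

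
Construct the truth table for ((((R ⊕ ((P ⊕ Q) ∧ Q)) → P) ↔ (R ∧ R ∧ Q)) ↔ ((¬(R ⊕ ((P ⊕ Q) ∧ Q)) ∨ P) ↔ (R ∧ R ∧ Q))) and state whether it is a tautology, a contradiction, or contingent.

P | Q | R | φ
- | - | - | -
1 | 1 | 1 | 1
1 | 1 | 0 | 1
1 | 0 | 1 | 1
1 | 0 | 0 | 1
0 | 1 | 1 | 1
0 | 1 | 0 | 1
0 | 0 | 1 | 1
0 | 0 | 0 | 1
Every row is 1, so the formula is a tautology.

tautology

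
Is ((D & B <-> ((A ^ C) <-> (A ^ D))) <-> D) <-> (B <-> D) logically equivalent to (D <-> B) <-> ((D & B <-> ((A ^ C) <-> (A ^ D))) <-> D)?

  A      B      C      D    |    φ      ψ  
False  False  False  False  |   True   True
False  False  False   True  |  False  False
False  False   True  False  |  False  False
False  False   True   True  |   True   True
False   True  False  False  |  False  False
False   True  False   True  |  False  False
False   True   True  False  |   True   True
False   True   True   True  |   True   True
 True  False  False  False  |   True   True
 True  False  False   True  |  False  False
 True  False   True  False  |  False  False
 True  False   True   True  |   True   True
 True   True  False  False  |  False  False
 True   True  False   True  |  False  False
 True   True   True  False  |   True   True
 True   True   True   True  |   True   True
The columns for φ and ψ agree on every row, so they are logically equivalent.

equivalent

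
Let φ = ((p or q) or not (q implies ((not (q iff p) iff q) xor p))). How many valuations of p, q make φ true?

3

p | q | (p or q) | (q iff p) | not (q iff p) | (not (q iff p) iff q) | φ
- | - | -------- | --------- | ------------- | --------------------- | -
F | F |    F     |     T     |       F       |           T           | F
F | T |    T     |     F     |       T       |           T           | T
T | F |    T     |     F     |       T       |           F           | T
T | T |    T     |     T     |       F       |           F           | T
The formula is true on 3 of the 4 rows.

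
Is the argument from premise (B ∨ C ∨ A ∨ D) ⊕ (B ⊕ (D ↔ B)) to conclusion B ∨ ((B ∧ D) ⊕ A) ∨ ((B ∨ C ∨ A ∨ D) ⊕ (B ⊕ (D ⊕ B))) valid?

no

A | B | C | D | φ | ψ
- | - | - | - | - | -
T | T | T | T | T | T
T | T | T | F | F | T
T | T | F | T | T | T
T | T | F | F | F | T
T | F | T | T | T | T
T | F | T | F | F | T
T | F | F | T | T | T
T | F | F | F | F | T
F | T | T | T | T | T
F | T | T | F | F | T
F | T | F | T | T | T
F | T | F | F | F | T
F | F | T | T | T | F
F | F | T | F | F | T
F | F | F | T | T | F
F | F | F | F | T | F
At A=F, B=F, C=T, D=T we have φ true but ψ false, so φ does not entail ψ.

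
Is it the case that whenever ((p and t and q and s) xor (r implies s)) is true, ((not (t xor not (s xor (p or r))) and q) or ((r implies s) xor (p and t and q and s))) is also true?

yes

  p   |   q   |   r   |   s   |   t   |   φ   |   ψ  
----- | ----- | ----- | ----- | ----- | ----- | -----
 True |  True |  True |  True |  True | False |  True
 True |  True |  True |  True | False |  True |  True
 True |  True |  True | False |  True | False | False
 True |  True |  True | False | False | False |  True
 True |  True | False |  True |  True | False |  True
 True |  True | False |  True | False |  True |  True
 True |  True | False | False |  True |  True |  True
 True |  True | False | False | False |  True |  True
 True | False |  True |  True |  True |  True |  True
 True | False |  True |  True | False |  True |  True
 True | False |  True | False |  True | False | False
 True | False |  True | False | False | False | False
 True | False | False |  True |  True |  True |  True
 True | False | False |  True | False |  True |  True
 True | False | False | False |  True |  True |  True
 True | False | False | False | False |  True |  True
False |  True |  True |  True |  True |  True |  True
False |  True |  True |  True | False |  True |  True
False |  True |  True | False |  True | False | False
False |  True |  True | False | False | False |  True
False |  True | False |  True |  True |  True |  True
False |  True | False |  True | False |  True |  True
False |  True | False | False |  True |  True |  True
False |  True | False | False | False |  True |  True
False | False |  True |  True |  True |  True |  True
False | False |  True |  True | False |  True |  True
False | False |  True | False |  True | False | False
False | False |  True | False | False | False | False
False | False | False |  True |  True |  True |  True
False | False | False |  True | False |  True |  True
False | False | False | False |  True |  True |  True
False | False | False | False | False |  True |  True
In every row where φ is true, ψ is also true, so φ ⊨ ψ.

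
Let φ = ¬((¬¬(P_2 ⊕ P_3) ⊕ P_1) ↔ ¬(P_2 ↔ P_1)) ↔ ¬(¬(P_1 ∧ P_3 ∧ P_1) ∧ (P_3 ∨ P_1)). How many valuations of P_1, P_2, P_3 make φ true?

P_1  P_2  P_3  |  (P_2 ⊕ P_3)  ¬(P_2 ⊕ P_3)  ¬¬(P_2 ⊕ P_3)  (¬¬(P_2 ⊕ P_3) ⊕ P_1)  (P_2 ↔ P_1)  ¬(P_2 ↔ P_1)  (P_1 ∧ P_3 ∧ P_1)  ¬(P_1 ∧ P_3 ∧ P_1)  (P_3 ∨ P_1)  φ
 0    0    0   |       0            1              0                  0                 1            0                0                  1                0       0
 0    0    1   |       1            0              1                  1                 1            0                0                  1                1       0
 0    1    0   |       1            0              1                  1                 0            1                0                  1                0       0
 0    1    1   |       0            1              0                  0                 0            1                0                  1                1       0
 1    0    0   |       0            1              0                  1                 0            1                0                  1                1       1
 1    0    1   |       1            0              1                  0                 0            1                1                  0                1       1
 1    1    0   |       1            0              1                  0                 1            0                0                  1                1       1
 1    1    1   |       0            1              0                  1                 1            0                1                  0                1       1
The formula is true on 4 of the 8 rows.

4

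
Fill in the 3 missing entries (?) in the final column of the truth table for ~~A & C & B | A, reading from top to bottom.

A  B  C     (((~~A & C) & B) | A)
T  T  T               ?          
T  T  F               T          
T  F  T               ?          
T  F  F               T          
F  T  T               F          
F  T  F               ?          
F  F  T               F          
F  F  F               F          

Row A=T, B=T, C=T: (~~A & C & B) = T, so (((~~A & C) & B) | A) = T.
Row A=T, B=F, C=T: (~~A & C & B) = F, so (((~~A & C) & B) | A) = T.
Row A=F, B=T, C=F: (~~A & C & B) = F, so (((~~A & C) & B) | A) = F.

T, T, F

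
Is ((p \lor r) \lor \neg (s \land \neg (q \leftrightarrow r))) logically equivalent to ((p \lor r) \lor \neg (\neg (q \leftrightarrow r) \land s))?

equivalent

p  q  r  s  |  φ  ψ
1  1  1  1  |  1  1
1  1  1  0  |  1  1
1  1  0  1  |  1  1
1  1  0  0  |  1  1
1  0  1  1  |  1  1
1  0  1  0  |  1  1
1  0  0  1  |  1  1
1  0  0  0  |  1  1
0  1  1  1  |  1  1
0  1  1  0  |  1  1
0  1  0  1  |  0  0
0  1  0  0  |  1  1
0  0  1  1  |  1  1
0  0  1  0  |  1  1
0  0  0  1  |  1  1
0  0  0  0  |  1  1
The columns for φ and ψ agree on every row, so they are logically equivalent.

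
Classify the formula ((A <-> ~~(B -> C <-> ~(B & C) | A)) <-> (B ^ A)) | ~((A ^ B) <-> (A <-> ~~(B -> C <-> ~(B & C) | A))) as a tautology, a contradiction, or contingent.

tautology

A | B | C || φ
F | F | F || T
F | F | T || T
F | T | F || T
F | T | T || T
T | F | F || T
T | F | T || T
T | T | F || T
T | T | T || T
Every row is T, so the formula is a tautology.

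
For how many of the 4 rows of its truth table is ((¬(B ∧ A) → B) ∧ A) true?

A  B  |  ((¬(B ∧ A) → B) ∧ A)
T  T  |           T          
T  F  |           F          
F  T  |           F          
F  F  |           F          
The formula is true on 1 of the 4 rows.

1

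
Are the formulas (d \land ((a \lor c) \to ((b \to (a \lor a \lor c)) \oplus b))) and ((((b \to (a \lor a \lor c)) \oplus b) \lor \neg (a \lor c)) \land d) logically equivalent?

equivalent

a | b | c | d || φ | ψ
T | T | T | T || F | F
T | T | T | F || F | F
T | T | F | T || F | F
T | T | F | F || F | F
T | F | T | T || T | T
T | F | T | F || F | F
T | F | F | T || T | T
T | F | F | F || F | F
F | T | T | T || F | F
F | T | T | F || F | F
F | T | F | T || T | T
F | T | F | F || F | F
F | F | T | T || T | T
F | F | T | F || F | F
F | F | F | T || T | T
F | F | F | F || F | F
The columns for φ and ψ agree on every row, so they are logically equivalent.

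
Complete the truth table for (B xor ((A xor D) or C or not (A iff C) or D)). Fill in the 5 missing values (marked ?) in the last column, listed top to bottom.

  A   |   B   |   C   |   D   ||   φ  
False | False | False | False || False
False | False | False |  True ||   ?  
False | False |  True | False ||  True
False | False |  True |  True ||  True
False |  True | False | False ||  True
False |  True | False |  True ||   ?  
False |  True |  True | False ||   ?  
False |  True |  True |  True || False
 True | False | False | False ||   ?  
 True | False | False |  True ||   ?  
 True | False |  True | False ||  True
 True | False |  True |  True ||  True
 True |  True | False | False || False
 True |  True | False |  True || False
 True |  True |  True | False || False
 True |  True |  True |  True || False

Row A=False, B=False, C=False, D=True: ((A xor D) or C or not (A iff C) or D) = True, so the formula = True.
Row A=False, B=True, C=False, D=True: ((A xor D) or C or not (A iff C) or D) = True, so the formula = False.
Row A=False, B=True, C=True, D=False: ((A xor D) or C or not (A iff C) or D) = True, so the formula = False.
Row A=True, B=False, C=False, D=False: ((A xor D) or C or not (A iff C) or D) = True, so the formula = True.
Row A=True, B=False, C=False, D=True: ((A xor D) or C or not (A iff C) or D) = True, so the formula = True.

True, False, False, True, True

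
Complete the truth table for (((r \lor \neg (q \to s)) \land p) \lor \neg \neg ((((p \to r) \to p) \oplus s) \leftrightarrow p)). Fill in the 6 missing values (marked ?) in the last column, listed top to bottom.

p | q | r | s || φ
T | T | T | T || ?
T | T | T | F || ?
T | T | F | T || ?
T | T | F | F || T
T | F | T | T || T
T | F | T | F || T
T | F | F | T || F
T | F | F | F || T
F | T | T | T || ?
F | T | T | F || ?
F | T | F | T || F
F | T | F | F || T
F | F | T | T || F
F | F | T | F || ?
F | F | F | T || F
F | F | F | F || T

T, T, F, F, T, T

Row p=T, q=T, r=T, s=T: ((r \lor \neg (q \to s)) \land p) = T, \neg \neg ((((p \to r) \to p) \oplus s) \leftrightarrow p) = F, so the formula = T.
Row p=T, q=T, r=T, s=F: ((r \lor \neg (q \to s)) \land p) = T, \neg \neg ((((p \to r) \to p) \oplus s) \leftrightarrow p) = T, so the formula = T.
Row p=T, q=T, r=F, s=T: ((r \lor \neg (q \to s)) \land p) = F, \neg \neg ((((p \to r) \to p) \oplus s) \leftrightarrow p) = F, so the formula = F.
Row p=F, q=T, r=T, s=T: ((r \lor \neg (q \to s)) \land p) = F, \neg \neg ((((p \to r) \to p) \oplus s) \leftrightarrow p) = F, so the formula = F.
Row p=F, q=T, r=T, s=F: ((r \lor \neg (q \to s)) \land p) = F, \neg \neg ((((p \to r) \to p) \oplus s) \leftrightarrow p) = T, so the formula = T.
Row p=F, q=F, r=T, s=F: ((r \lor \neg (q \to s)) \land p) = F, \neg \neg ((((p \to r) \to p) \oplus s) \leftrightarrow p) = T, so the formula = T.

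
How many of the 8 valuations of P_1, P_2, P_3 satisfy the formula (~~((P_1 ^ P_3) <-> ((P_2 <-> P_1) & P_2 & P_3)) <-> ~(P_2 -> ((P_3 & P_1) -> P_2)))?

5

P_1  P_2  P_3  |  (P_1 ^ P_3)  (P_2 <-> P_1)  ((P_2 <-> P_1) & P_2 & P_3)  (P_3 & P_1)  ((P_3 & P_1) -> P_2)  φ
 T    T    T   |       F             T                     T                    T                T            T
 T    T    F   |       T             T                     F                    F                T            T
 T    F    T   |       F             F                     F                    T                F            F
 T    F    F   |       T             F                     F                    F                T            T
 F    T    T   |       T             F                     F                    F                T            T
 F    T    F   |       F             F                     F                    F                T            F
 F    F    T   |       T             T                     F                    F                T            T
 F    F    F   |       F             T                     F                    F                T            F
The formula is true on 5 of the 8 rows.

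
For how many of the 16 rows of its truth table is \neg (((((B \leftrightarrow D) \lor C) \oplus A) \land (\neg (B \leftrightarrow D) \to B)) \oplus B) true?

10

A | B | C | D | (B \leftrightarrow D) | \neg (B \leftrightarrow D) | φ
- | - | - | - | --------------------- | -------------------------- | -
1 | 1 | 1 | 1 |           1           |             0              | 0
1 | 1 | 1 | 0 |           0           |             1              | 0
1 | 1 | 0 | 1 |           1           |             0              | 0
1 | 1 | 0 | 0 |           0           |             1              | 1
1 | 0 | 1 | 1 |           0           |             1              | 1
1 | 0 | 1 | 0 |           1           |             0              | 1
1 | 0 | 0 | 1 |           0           |             1              | 1
1 | 0 | 0 | 0 |           1           |             0              | 1
0 | 1 | 1 | 1 |           1           |             0              | 1
0 | 1 | 1 | 0 |           0           |             1              | 1
0 | 1 | 0 | 1 |           1           |             0              | 1
0 | 1 | 0 | 0 |           0           |             1              | 0
0 | 0 | 1 | 1 |           0           |             1              | 1
0 | 0 | 1 | 0 |           1           |             0              | 0
0 | 0 | 0 | 1 |           0           |             1              | 1
0 | 0 | 0 | 0 |           1           |             0              | 0
The formula is true on 10 of the 16 rows.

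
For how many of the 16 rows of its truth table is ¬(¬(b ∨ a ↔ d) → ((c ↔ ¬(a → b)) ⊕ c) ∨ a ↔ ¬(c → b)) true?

a | b | c | d || φ
1 | 1 | 1 | 1 || 1
1 | 1 | 1 | 0 || 1
1 | 1 | 0 | 1 || 1
1 | 1 | 0 | 0 || 1
1 | 0 | 1 | 1 || 0
1 | 0 | 1 | 0 || 0
1 | 0 | 0 | 1 || 1
1 | 0 | 0 | 0 || 1
0 | 1 | 1 | 1 || 1
0 | 1 | 1 | 0 || 1
0 | 1 | 0 | 1 || 1
0 | 1 | 0 | 0 || 1
0 | 0 | 1 | 1 || 0
0 | 0 | 1 | 0 || 0
0 | 0 | 0 | 1 || 1
0 | 0 | 0 | 0 || 1
The formula is true on 12 of the 16 rows.

12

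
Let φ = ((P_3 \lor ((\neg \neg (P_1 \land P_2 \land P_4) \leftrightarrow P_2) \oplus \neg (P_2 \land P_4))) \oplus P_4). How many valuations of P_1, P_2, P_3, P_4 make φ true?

 P_1  |  P_2  |  P_3  |  P_4  ||   φ  
 True |  True |  True |  True || False
 True |  True |  True | False ||  True
 True |  True | False |  True || False
 True |  True | False | False ||  True
 True | False |  True |  True || False
 True | False |  True | False ||  True
 True | False | False |  True ||  True
 True | False | False | False || False
False |  True |  True |  True || False
False |  True |  True | False ||  True
False |  True | False |  True ||  True
False |  True | False | False ||  True
False | False |  True |  True || False
False | False |  True | False ||  True
False | False | False |  True ||  True
False | False | False | False || False
The formula is true on 9 of the 16 rows.

9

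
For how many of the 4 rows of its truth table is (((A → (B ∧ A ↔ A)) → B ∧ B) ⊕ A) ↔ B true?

3

A  B  |  φ
T  T  |  F
T  F  |  T
F  T  |  T
F  F  |  T
The formula is true on 3 of the 4 rows.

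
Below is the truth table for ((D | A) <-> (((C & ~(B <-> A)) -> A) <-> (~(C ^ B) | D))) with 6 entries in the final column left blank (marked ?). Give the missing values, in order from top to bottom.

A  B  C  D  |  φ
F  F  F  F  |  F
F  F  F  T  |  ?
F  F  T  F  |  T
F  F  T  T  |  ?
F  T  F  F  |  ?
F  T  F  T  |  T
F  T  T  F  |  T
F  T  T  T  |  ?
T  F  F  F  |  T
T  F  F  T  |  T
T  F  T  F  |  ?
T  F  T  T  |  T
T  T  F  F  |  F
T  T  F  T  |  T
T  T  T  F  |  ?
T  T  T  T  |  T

Row A=F, B=F, C=F, D=T: (D | A) = T, (((C & ~(B <-> A)) -> A) <-> (~(C ^ B) | D)) = T, so the formula = T.
Row A=F, B=F, C=T, D=T: (D | A) = T, (((C & ~(B <-> A)) -> A) <-> (~(C ^ B) | D)) = T, so the formula = T.
Row A=F, B=T, C=F, D=F: (D | A) = F, (((C & ~(B <-> A)) -> A) <-> (~(C ^ B) | D)) = F, so the formula = T.
Row A=F, B=T, C=T, D=T: (D | A) = T, (((C & ~(B <-> A)) -> A) <-> (~(C ^ B) | D)) = F, so the formula = F.
Row A=T, B=F, C=T, D=F: (D | A) = T, (((C & ~(B <-> A)) -> A) <-> (~(C ^ B) | D)) = F, so the formula = F.
Row A=T, B=T, C=T, D=F: (D | A) = T, (((C & ~(B <-> A)) -> A) <-> (~(C ^ B) | D)) = T, so the formula = T.

T, T, T, F, F, T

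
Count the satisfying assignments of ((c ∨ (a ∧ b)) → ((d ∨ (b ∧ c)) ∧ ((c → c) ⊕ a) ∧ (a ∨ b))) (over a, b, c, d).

8

a | b | c | d || φ
0 | 0 | 0 | 0 || 1
0 | 0 | 0 | 1 || 1
0 | 0 | 1 | 0 || 0
0 | 0 | 1 | 1 || 0
0 | 1 | 0 | 0 || 1
0 | 1 | 0 | 1 || 1
0 | 1 | 1 | 0 || 1
0 | 1 | 1 | 1 || 1
1 | 0 | 0 | 0 || 1
1 | 0 | 0 | 1 || 1
1 | 0 | 1 | 0 || 0
1 | 0 | 1 | 1 || 0
1 | 1 | 0 | 0 || 0
1 | 1 | 0 | 1 || 0
1 | 1 | 1 | 0 || 0
1 | 1 | 1 | 1 || 0
The formula is true on 8 of the 16 rows.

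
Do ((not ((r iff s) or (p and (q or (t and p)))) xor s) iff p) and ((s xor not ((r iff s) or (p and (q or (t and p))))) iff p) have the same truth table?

equivalent

p | q | r | s | t || φ | ψ
T | T | T | T | T || T | T
T | T | T | T | F || T | T
T | T | T | F | T || F | F
T | T | T | F | F || F | F
T | T | F | T | T || T | T
T | T | F | T | F || T | T
T | T | F | F | T || F | F
T | T | F | F | F || F | F
T | F | T | T | T || T | T
T | F | T | T | F || T | T
T | F | T | F | T || F | F
T | F | T | F | F || T | T
T | F | F | T | T || T | T
T | F | F | T | F || F | F
T | F | F | F | T || F | F
T | F | F | F | F || F | F
F | T | T | T | T || F | F
F | T | T | T | F || F | F
F | T | T | F | T || F | F
F | T | T | F | F || F | F
F | T | F | T | T || T | T
F | T | F | T | F || T | T
F | T | F | F | T || T | T
F | T | F | F | F || T | T
F | F | T | T | T || F | F
F | F | T | T | F || F | F
F | F | T | F | T || F | F
F | F | T | F | F || F | F
F | F | F | T | T || T | T
F | F | F | T | F || T | T
F | F | F | F | T || T | T
F | F | F | F | F || T | T
The columns for φ and ψ agree on every row, so they are logically equivalent.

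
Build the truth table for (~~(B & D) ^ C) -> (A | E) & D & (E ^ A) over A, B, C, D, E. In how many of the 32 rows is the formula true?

20

  A   |   B   |   C   |   D   |   E   ||   φ  
 True |  True |  True |  True |  True ||  True
 True |  True |  True |  True | False ||  True
 True |  True |  True | False |  True || False
 True |  True |  True | False | False || False
 True |  True | False |  True |  True || False
 True |  True | False |  True | False ||  True
 True |  True | False | False |  True ||  True
 True |  True | False | False | False ||  True
 True | False |  True |  True |  True || False
 True | False |  True |  True | False ||  True
 True | False |  True | False |  True || False
 True | False |  True | False | False || False
 True | False | False |  True |  True ||  True
 True | False | False |  True | False ||  True
 True | False | False | False |  True ||  True
 True | False | False | False | False ||  True
False |  True |  True |  True |  True ||  True
False |  True |  True |  True | False ||  True
False |  True |  True | False |  True || False
False |  True |  True | False | False || False
False |  True | False |  True |  True ||  True
False |  True | False |  True | False || False
False |  True | False | False |  True ||  True
False |  True | False | False | False ||  True
False | False |  True |  True |  True ||  True
False | False |  True |  True | False || False
False | False |  True | False |  True || False
False | False |  True | False | False || False
False | False | False |  True |  True ||  True
False | False | False |  True | False ||  True
False | False | False | False |  True ||  True
False | False | False | False | False ||  True
The formula is true on 20 of the 32 rows.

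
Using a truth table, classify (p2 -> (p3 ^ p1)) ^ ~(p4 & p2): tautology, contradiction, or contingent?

contingent

p1  p2  p3  p4  |  ((p2 -> (p3 ^ p1)) ^ ~(p4 & p2))
0   0   0   0   |                 0                
0   0   0   1   |                 0                
0   0   1   0   |                 0                
0   0   1   1   |                 0                
0   1   0   0   |                 1                
0   1   0   1   |                 0                
0   1   1   0   |                 0                
0   1   1   1   |                 1                
1   0   0   0   |                 0                
1   0   0   1   |                 0                
1   0   1   0   |                 0                
1   0   1   1   |                 0                
1   1   0   0   |                 0                
1   1   0   1   |                 1                
1   1   1   0   |                 1                
1   1   1   1   |                 0                
4 of 16 rows are 1, so the formula is contingent.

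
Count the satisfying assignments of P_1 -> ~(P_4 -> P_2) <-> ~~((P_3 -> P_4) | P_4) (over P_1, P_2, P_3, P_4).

10

 P_1    P_2    P_3    P_4   |    φ  
 True   True   True   True  |  False
 True   True   True  False  |   True
 True   True  False   True  |  False
 True   True  False  False  |  False
 True  False   True   True  |   True
 True  False   True  False  |   True
 True  False  False   True  |   True
 True  False  False  False  |  False
False   True   True   True  |   True
False   True   True  False  |  False
False   True  False   True  |   True
False   True  False  False  |   True
False  False   True   True  |   True
False  False   True  False  |  False
False  False  False   True  |   True
False  False  False  False  |   True
The formula is true on 10 of the 16 rows.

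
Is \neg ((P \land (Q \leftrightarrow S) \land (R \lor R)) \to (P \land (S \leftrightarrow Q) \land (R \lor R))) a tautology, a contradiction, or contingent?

contradiction

P | Q | R | S || φ
F | F | F | F || F
F | F | F | T || F
F | F | T | F || F
F | F | T | T || F
F | T | F | F || F
F | T | F | T || F
F | T | T | F || F
F | T | T | T || F
T | F | F | F || F
T | F | F | T || F
T | F | T | F || F
T | F | T | T || F
T | T | F | F || F
T | T | F | T || F
T | T | T | F || F
T | T | T | T || F
Every row is F, so the formula is a contradiction.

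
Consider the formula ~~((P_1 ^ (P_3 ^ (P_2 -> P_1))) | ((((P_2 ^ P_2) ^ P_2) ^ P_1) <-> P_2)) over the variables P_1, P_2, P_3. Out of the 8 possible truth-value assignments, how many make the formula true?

6

 P_1    P_2    P_3   |  (P_2 -> P_1)  (P_3 ^ (P_2 -> P_1))  (P_1 ^ (P_3 ^ (P_2 -> P_1)))  (P_2 ^ P_2)  ((P_2 ^ P_2) ^ P_2)  (((P_2 ^ P_2) ^ P_2) ^ P_1)    φ  
 True   True   True  |      True             False                      True                 False             True                    False              True
 True   True  False  |      True              True                     False                 False             True                    False             False
 True  False   True  |      True             False                      True                 False            False                     True              True
 True  False  False  |      True              True                     False                 False            False                     True             False
False   True   True  |     False              True                      True                 False             True                     True              True
False   True  False  |     False             False                     False                 False             True                     True              True
False  False   True  |      True             False                     False                 False            False                    False              True
False  False  False  |      True              True                      True                 False            False                    False              True
The formula is true on 6 of the 8 rows.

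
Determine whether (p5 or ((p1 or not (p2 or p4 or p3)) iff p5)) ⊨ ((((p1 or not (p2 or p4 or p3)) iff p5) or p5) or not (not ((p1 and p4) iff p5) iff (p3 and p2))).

p1 | p2 | p3 | p4 | p5 | φ | ψ
-- | -- | -- | -- | -- | - | -
T  | T  | T  | T  | T  | T | T
T  | T  | T  | T  | F  | F | F
T  | T  | T  | F  | T  | T | T
T  | T  | T  | F  | F  | F | T
T  | T  | F  | T  | T  | T | T
T  | T  | F  | T  | F  | F | T
T  | T  | F  | F  | T  | T | T
T  | T  | F  | F  | F  | F | F
T  | F  | T  | T  | T  | T | T
T  | F  | T  | T  | F  | F | T
T  | F  | T  | F  | T  | T | T
T  | F  | T  | F  | F  | F | F
T  | F  | F  | T  | T  | T | T
T  | F  | F  | T  | F  | F | T
T  | F  | F  | F  | T  | T | T
T  | F  | F  | F  | F  | F | F
F  | T  | T  | T  | T  | T | T
F  | T  | T  | T  | F  | T | T
F  | T  | T  | F  | T  | T | T
F  | T  | T  | F  | F  | T | T
F  | T  | F  | T  | T  | T | T
F  | T  | F  | T  | F  | T | T
F  | T  | F  | F  | T  | T | T
F  | T  | F  | F  | F  | T | T
F  | F  | T  | T  | T  | T | T
F  | F  | T  | T  | F  | T | T
F  | F  | T  | F  | T  | T | T
F  | F  | T  | F  | F  | T | T
F  | F  | F  | T  | T  | T | T
F  | F  | F  | T  | F  | T | T
F  | F  | F  | F  | T  | T | T
F  | F  | F  | F  | F  | F | F
In every row where φ is true, ψ is also true, so φ ⊨ ψ.

yes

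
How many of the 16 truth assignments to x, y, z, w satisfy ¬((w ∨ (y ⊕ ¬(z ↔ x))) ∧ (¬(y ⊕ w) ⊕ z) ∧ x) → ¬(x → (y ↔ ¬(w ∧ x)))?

6

x | y | z | w || (z ↔ x) | ¬(z ↔ x) | (y ⊕ ¬(z ↔ x)) | (w ∨ (y ⊕ ¬(z ↔ x))) | (y ⊕ w) | ¬(y ⊕ w) | (¬(y ⊕ w) ⊕ z) | ((¬(y ⊕ w) ⊕ z) ∧ x) | (w ∧ x) | ¬(w ∧ x) | (y ↔ ¬(w ∧ x)) | (x → (y ↔ ¬(w ∧ x))) | ¬(x → (y ↔ ¬(w ∧ x))) | φ
1 | 1 | 1 | 1 ||    1    |    0     |       1        |          1           |    0    |    1     |       0        |          0           |    1    |    0     |       0        |          0           |           1           | 1
1 | 1 | 1 | 0 ||    1    |    0     |       1        |          1           |    1    |    0     |       1        |          1           |    0    |    1     |       1        |          1           |           0           | 1
1 | 1 | 0 | 1 ||    0    |    1     |       0        |          1           |    0    |    1     |       1        |          1           |    1    |    0     |       0        |          0           |           1           | 1
1 | 1 | 0 | 0 ||    0    |    1     |       0        |          0           |    1    |    0     |       0        |          0           |    0    |    1     |       1        |          1           |           0           | 0
1 | 0 | 1 | 1 ||    1    |    0     |       0        |          1           |    1    |    0     |       1        |          1           |    1    |    0     |       1        |          1           |           0           | 1
1 | 0 | 1 | 0 ||    1    |    0     |       0        |          0           |    0    |    1     |       0        |          0           |    0    |    1     |       0        |          0           |           1           | 1
1 | 0 | 0 | 1 ||    0    |    1     |       1        |          1           |    1    |    0     |       0        |          0           |    1    |    0     |       1        |          1           |           0           | 0
1 | 0 | 0 | 0 ||    0    |    1     |       1        |          1           |    0    |    1     |       1        |          1           |    0    |    1     |       0        |          0           |           1           | 1
0 | 1 | 1 | 1 ||    0    |    1     |       0        |          1           |    0    |    1     |       0        |          0           |    0    |    1     |       1        |          1           |           0           | 0
0 | 1 | 1 | 0 ||    0    |    1     |       0        |          0           |    1    |    0     |       1        |          0           |    0    |    1     |       1        |          1           |           0           | 0
0 | 1 | 0 | 1 ||    1    |    0     |       1        |          1           |    0    |    1     |       1        |          0           |    0    |    1     |       1        |          1           |           0           | 0
0 | 1 | 0 | 0 ||    1    |    0     |       1        |          1           |    1    |    0     |       0        |          0           |    0    |    1     |       1        |          1           |           0           | 0
0 | 0 | 1 | 1 ||    0    |    1     |       1        |          1           |    1    |    0     |       1        |          0           |    0    |    1     |       0        |          1           |           0           | 0
0 | 0 | 1 | 0 ||    0    |    1     |       1        |          1           |    0    |    1     |       0        |          0           |    0    |    1     |       0        |          1           |           0           | 0
0 | 0 | 0 | 1 ||    1    |    0     |       0        |          1           |    1    |    0     |       0        |          0           |    0    |    1     |       0        |          1           |           0           | 0
0 | 0 | 0 | 0 ||    1    |    0     |       0        |          0           |    0    |    1     |       1        |          0           |    0    |    1     |       0        |          1           |           0           | 0
The formula is true on 6 of the 16 rows.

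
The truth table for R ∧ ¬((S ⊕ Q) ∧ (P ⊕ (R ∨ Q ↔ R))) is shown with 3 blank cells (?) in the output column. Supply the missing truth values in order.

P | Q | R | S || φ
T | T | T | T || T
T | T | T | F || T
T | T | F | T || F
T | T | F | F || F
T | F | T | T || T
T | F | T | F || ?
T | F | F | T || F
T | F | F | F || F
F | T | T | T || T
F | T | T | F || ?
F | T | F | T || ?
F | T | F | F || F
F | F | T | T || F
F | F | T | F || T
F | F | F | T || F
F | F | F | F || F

Row P=T, Q=F, R=T, S=F: ¬((S ⊕ Q) ∧ (P ⊕ (R ∨ Q ↔ R))) = T, so the formula = T.
Row P=F, Q=T, R=T, S=F: ¬((S ⊕ Q) ∧ (P ⊕ (R ∨ Q ↔ R))) = F, so the formula = F.
Row P=F, Q=T, R=F, S=T: ¬((S ⊕ Q) ∧ (P ⊕ (R ∨ Q ↔ R))) = T, so the formula = F.

T, F, F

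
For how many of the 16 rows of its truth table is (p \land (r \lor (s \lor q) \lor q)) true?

7

p  q  r  s  |  (s \lor q)  (r \lor (s \lor q) \lor q)  φ
F  F  F  F  |      F                   F               F
F  F  F  T  |      T                   T               F
F  F  T  F  |      F                   T               F
F  F  T  T  |      T                   T               F
F  T  F  F  |      T                   T               F
F  T  F  T  |      T                   T               F
F  T  T  F  |      T                   T               F
F  T  T  T  |      T                   T               F
T  F  F  F  |      F                   F               F
T  F  F  T  |      T                   T               T
T  F  T  F  |      F                   T               T
T  F  T  T  |      T                   T               T
T  T  F  F  |      T                   T               T
T  T  F  T  |      T                   T               T
T  T  T  F  |      T                   T               T
T  T  T  T  |      T                   T               T
The formula is true on 7 of the 16 rows.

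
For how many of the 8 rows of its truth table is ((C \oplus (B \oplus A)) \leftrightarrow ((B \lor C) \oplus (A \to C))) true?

2

  A      B      C    |  (B \oplus A)  (C \oplus (B \oplus A))  (B \lor C)  (A \to C)    φ  
False  False  False  |     False               False             False        True    False
False  False   True  |     False                True              True        True    False
False   True  False  |      True                True              True        True    False
False   True   True  |      True               False              True        True     True
 True  False  False  |      True                True             False       False    False
 True  False   True  |      True               False              True        True     True
 True   True  False  |     False               False              True       False    False
 True   True   True  |     False                True              True        True    False
The formula is true on 2 of the 8 rows.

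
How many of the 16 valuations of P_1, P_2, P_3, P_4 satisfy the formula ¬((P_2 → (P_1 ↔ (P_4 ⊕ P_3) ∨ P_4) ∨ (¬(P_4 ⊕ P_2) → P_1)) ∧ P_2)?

10

P_1  P_2  P_3  P_4  |  φ
 T    T    T    T   |  F
 T    T    T    F   |  F
 T    T    F    T   |  F
 T    T    F    F   |  F
 T    F    T    T   |  T
 T    F    T    F   |  T
 T    F    F    T   |  T
 T    F    F    F   |  T
 F    T    T    T   |  T
 F    T    T    F   |  F
 F    T    F    T   |  T
 F    T    F    F   |  F
 F    F    T    T   |  T
 F    F    T    F   |  T
 F    F    F    T   |  T
 F    F    F    F   |  T
The formula is true on 10 of the 16 rows.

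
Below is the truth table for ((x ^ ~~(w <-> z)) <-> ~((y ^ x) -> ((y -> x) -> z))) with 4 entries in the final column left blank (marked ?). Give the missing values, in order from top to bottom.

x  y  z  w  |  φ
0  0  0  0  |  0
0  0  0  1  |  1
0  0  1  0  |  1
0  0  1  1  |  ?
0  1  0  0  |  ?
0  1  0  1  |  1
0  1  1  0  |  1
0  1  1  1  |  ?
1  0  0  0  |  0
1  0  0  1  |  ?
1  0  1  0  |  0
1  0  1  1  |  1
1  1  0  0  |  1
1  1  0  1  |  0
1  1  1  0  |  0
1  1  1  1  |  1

Row x=0, y=0, z=1, w=1: (x ^ ~~(w <-> z)) = 1, ~((y ^ x) -> ((y -> x) -> z)) = 0, so the formula = 0.
Row x=0, y=1, z=0, w=0: (x ^ ~~(w <-> z)) = 1, ~((y ^ x) -> ((y -> x) -> z)) = 0, so the formula = 0.
Row x=0, y=1, z=1, w=1: (x ^ ~~(w <-> z)) = 1, ~((y ^ x) -> ((y -> x) -> z)) = 0, so the formula = 0.
Row x=1, y=0, z=0, w=1: (x ^ ~~(w <-> z)) = 1, ~((y ^ x) -> ((y -> x) -> z)) = 1, so the formula = 1.

0, 0, 0, 1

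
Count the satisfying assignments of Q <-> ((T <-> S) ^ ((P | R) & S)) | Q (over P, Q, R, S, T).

24

P | Q | R | S | T | φ
- | - | - | - | - | -
T | T | T | T | T | T
T | T | T | T | F | T
T | T | T | F | T | T
T | T | T | F | F | T
T | T | F | T | T | T
T | T | F | T | F | T
T | T | F | F | T | T
T | T | F | F | F | T
T | F | T | T | T | T
T | F | T | T | F | F
T | F | T | F | T | T
T | F | T | F | F | F
T | F | F | T | T | T
T | F | F | T | F | F
T | F | F | F | T | T
T | F | F | F | F | F
F | T | T | T | T | T
F | T | T | T | F | T
F | T | T | F | T | T
F | T | T | F | F | T
F | T | F | T | T | T
F | T | F | T | F | T
F | T | F | F | T | T
F | T | F | F | F | T
F | F | T | T | T | T
F | F | T | T | F | F
F | F | T | F | T | T
F | F | T | F | F | F
F | F | F | T | T | F
F | F | F | T | F | T
F | F | F | F | T | T
F | F | F | F | F | F
The formula is true on 24 of the 32 rows.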